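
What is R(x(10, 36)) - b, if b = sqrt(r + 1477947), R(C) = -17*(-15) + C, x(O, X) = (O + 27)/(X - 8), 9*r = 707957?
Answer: 7177/28 - 2*sqrt(3502370)/3 ≈ -991.32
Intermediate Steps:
r = 707957/9 (r = (1/9)*707957 = 707957/9 ≈ 78662.)
x(O, X) = (27 + O)/(-8 + X)
R(C) = 255 + C
b = 2*sqrt(3502370)/3 (b = sqrt(707957/9 + 1477947) = sqrt(14009480/9) = 2*sqrt(3502370)/3 ≈ 1247.6)
R(x(10, 36)) - b = (255 + (27 + 10)/(-8 + 36)) - 2*sqrt(3502370)/3 = (255 + 37/28) - 2*sqrt(3502370)/3 = 7177/28 - 2*sqrt(3502370)/3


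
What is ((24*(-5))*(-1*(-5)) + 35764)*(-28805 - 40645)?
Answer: -2442139800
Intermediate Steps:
((24*(-5))*(-1*(-5)) + 35764)*(-28805 - 40645) = (-120*5 + 35764)*(-69450) = (-600 + 35764)*(-69450) = 35164*(-69450) = -2442139800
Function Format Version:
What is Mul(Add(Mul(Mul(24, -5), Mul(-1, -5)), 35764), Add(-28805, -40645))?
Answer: -2442139800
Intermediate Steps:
Mul(Add(Mul(Mul(24, -5), Mul(-1, -5)), 35764), Add(-28805, -40645)) = Mul(Add(Mul(-120, 5), 35764), -69450) = Mul(Add(-600, 35764), -69450) = Mul(35164, -69450) = -2442139800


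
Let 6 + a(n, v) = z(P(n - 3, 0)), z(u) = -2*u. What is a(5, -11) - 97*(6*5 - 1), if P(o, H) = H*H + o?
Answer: -2823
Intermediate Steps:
P(o, H) = o + H**2 (P(o, H) = H**2 + o = o + H**2)
a(n, v) = -2*n (a(n, v) = -6 - 2*((n - 3) + 0**2) = -6 - 2*((-3 + n) + 0) = -6 - 2*(-3 + n) = -6 + (6 - 2*n) = -2*n)
a(5, -11) - 97*(6*5 - 1) = -2*5 - 97*(6*5 - 1) = -10 - 97*(30 - 1) = -10 - 97*29 = -10 - 2813 = -2823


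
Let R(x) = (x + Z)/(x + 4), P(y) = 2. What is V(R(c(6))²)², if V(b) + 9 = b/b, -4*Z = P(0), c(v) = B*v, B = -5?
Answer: 64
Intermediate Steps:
c(v) = -5*v
Z = -½ (Z = -¼*2 = -½ ≈ -0.50000)
R(x) = (-½ + x)/(4 + x) (R(x) = (x - ½)/(x + 4) = (-½ + x)/(4 + x))
V(b) = -8 (V(b) = -9 + b/b = -9 + 1 = -8)
V(R(c(6))²)² = (-8)² = 64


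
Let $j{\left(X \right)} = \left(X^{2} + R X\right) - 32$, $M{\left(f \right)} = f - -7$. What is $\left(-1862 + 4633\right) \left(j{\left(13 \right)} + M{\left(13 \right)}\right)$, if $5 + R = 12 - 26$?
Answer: $-249390$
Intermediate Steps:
$R = -19$ ($R = -5 + \left(12 - 26\right) = -5 - 14 = -19$)
$M{\left(f \right)} = 7 + f$ ($M{\left(f \right)} = f + 7 = 7 + f$)
$j{\left(X \right)} = -32 + X^{2} - 19 X$ ($j{\left(X \right)} = \left(X^{2} - 19 X\right) - 32 = -32 + X^{2} - 19 X$)
$\left(-1862 + 4633\right) \left(j{\left(13 \right)} + M{\left(13 \right)}\right) = \left(-1862 + 4633\right) \left(\left(-32 + 13^{2} - 247\right) + \left(7 + 13\right)\right) = 2771 \left(\left(-32 + 169 - 247\right) + 20\right) = 2771 \left(-110 + 20\right) = 2771 \left(-90\right) = -249390$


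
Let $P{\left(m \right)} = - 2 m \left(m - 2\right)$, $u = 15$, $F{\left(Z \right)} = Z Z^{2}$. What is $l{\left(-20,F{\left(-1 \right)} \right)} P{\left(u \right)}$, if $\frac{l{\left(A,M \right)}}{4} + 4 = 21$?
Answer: $-26520$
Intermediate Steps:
$F{\left(Z \right)} = Z^{3}$
$l{\left(A,M \right)} = 68$ ($l{\left(A,M \right)} = -16 + 4 \cdot 21 = -16 + 84 = 68$)
$P{\left(m \right)} = - 2 m \left(-2 + m\right)$
$l{\left(-20,F{\left(-1 \right)} \right)} P{\left(u \right)} = 68 \cdot 2 \cdot 15 \left(2 - 15\right) = 68 \cdot 2 \cdot 15 \left(-13\right) = 68 \left(-390\right) = -26520$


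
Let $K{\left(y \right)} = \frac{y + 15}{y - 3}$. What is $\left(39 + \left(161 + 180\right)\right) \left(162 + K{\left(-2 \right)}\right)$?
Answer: $60572$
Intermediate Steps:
$K{\left(y \right)} = \frac{15 + y}{-3 + y}$
$\left(39 + \left(161 + 180\right)\right) \left(162 + K{\left(-2 \right)}\right) = \left(39 + \left(161 + 180\right)\right) \left(162 + \frac{15 - 2}{-3 - 2}\right) = \left(39 + 341\right) \left(162 + \frac{1}{-5} \cdot 13\right) = 380 \left(162 - \frac{13}{5}\right) = 380 \cdot \frac{797}{5} = 60572$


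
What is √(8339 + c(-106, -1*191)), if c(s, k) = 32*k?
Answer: √2227 ≈ 47.191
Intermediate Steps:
√(8339 + c(-106, -1*191)) = √(8339 + 32*(-1*191)) = √(8339 + 32*(-191)) = √(8339 - 6112) = √2227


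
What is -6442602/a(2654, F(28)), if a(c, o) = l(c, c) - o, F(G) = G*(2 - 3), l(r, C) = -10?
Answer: -1073767/3 ≈ -3.5792e+5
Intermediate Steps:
F(G) = -G (F(G) = G*(-1) = -G)
a(c, o) = -10 - o
-6442602/a(2654, F(28)) = -6442602/(-10 - (-1)*28) = -6442602/(-10 - 1*(-28)) = -6442602/(-10 + 28) = -6442602/18 = -6442602*1/18 = -1073767/3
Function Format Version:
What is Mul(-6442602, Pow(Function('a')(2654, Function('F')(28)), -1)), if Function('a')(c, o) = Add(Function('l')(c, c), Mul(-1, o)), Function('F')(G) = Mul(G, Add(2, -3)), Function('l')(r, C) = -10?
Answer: Rational(-1073767, 3) ≈ -3.5792e+5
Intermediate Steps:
Function('F')(G) = Mul(-1, G) (Function('F')(G) = Mul(G, -1) = Mul(-1, G))
Function('a')(c, o) = Add(-10, Mul(-1, o))
Mul(-6442602, Pow(Function('a')(2654, Function('F')(28)), -1)) = Mul(-6442602, Pow(Add(-10, Mul(-1, Mul(-1, 28))), -1)) = Mul(-6442602, Pow(Add(-10, Mul(-1, -28)), -1)) = Mul(-6442602, Pow(Add(-10, 28), -1)) = Mul(-6442602, Pow(18, -1)) = Mul(-6442602, Rational(1, 18)) = Rational(-1073767, 3)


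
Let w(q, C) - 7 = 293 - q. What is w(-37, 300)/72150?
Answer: 337/72150 ≈ 0.0046708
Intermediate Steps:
w(q, C) = 300 - q (w(q, C) = 7 + (293 - q) = 300 - q)
w(-37, 300)/72150 = (300 - 1*(-37))/72150 = (300 + 37)*(1/72150) = 337*(1/72150) = 337/72150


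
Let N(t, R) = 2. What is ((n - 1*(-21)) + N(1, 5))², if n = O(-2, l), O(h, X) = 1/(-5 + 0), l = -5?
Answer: 12996/25 ≈ 519.84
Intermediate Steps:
O(h, X) = -⅕ (O(h, X) = 1/(-5) = -⅕)
n = -⅕ ≈ -0.20000
((n - 1*(-21)) + N(1, 5))² = ((-⅕ - 1*(-21)) + 2)² = ((-⅕ + 21) + 2)² = (104/5 + 2)² = (114/5)² = 12996/25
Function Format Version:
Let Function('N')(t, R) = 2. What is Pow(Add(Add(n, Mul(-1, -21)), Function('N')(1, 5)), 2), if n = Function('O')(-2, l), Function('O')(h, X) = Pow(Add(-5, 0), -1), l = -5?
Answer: Rational(12996, 25) ≈ 519.84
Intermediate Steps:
Function('O')(h, X) = Rational(-1, 5) (Function('O')(h, X) = Pow(-5, -1) = Rational(-1, 5))
n = Rational(-1, 5) ≈ -0.20000
Pow(Add(Add(n, Mul(-1, -21)), Function('N')(1, 5)), 2) = Pow(Add(Add(Rational(-1, 5), Mul(-1, -21)), 2), 2) = Pow(Add(Add(Rational(-1, 5), 21), 2), 2) = Pow(Add(Rational(104, 5), 2), 2) = Pow(Rational(114, 5), 2) = Rational(12996, 25)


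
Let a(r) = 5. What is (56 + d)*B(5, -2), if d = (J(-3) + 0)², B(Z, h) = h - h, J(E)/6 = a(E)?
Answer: 0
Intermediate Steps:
J(E) = 30 (J(E) = 6*5 = 30)
B(Z, h) = 0
d = 900 (d = (30 + 0)² = 30² = 900)
(56 + d)*B(5, -2) = (56 + 900)*0 = 956*0 = 0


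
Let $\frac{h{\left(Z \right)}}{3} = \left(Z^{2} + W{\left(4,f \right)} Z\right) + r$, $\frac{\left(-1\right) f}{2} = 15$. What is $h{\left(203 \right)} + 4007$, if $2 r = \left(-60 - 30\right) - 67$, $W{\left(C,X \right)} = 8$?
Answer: $\frac{264541}{2} \approx 1.3227 \cdot 10^{5}$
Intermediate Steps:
$f = -30$ ($f = \left(-2\right) 15 = -30$)
$r = - \frac{157}{2}$ ($r = \frac{\left(-60 - 30\right) - 67}{2} = \frac{-90 - 67}{2} = \frac{1}{2} \left(-157\right) = - \frac{157}{2} \approx -78.5$)
$h{\left(Z \right)} = - \frac{471}{2} + 3 Z^{2} + 24 Z$ ($h{\left(Z \right)} = 3 \left(\left(Z^{2} + 8 Z\right) - \frac{157}{2}\right) = 3 \left(- \frac{157}{2} + Z^{2} + 8 Z\right) = - \frac{471}{2} + 3 Z^{2} + 24 Z$)
$h{\left(203 \right)} + 4007 = \left(- \frac{471}{2} + 3 \cdot 203^{2} + 24 \cdot 203\right) + 4007 = \left(- \frac{471}{2} + 3 \cdot 41209 + 4872\right) + 4007 = \left(- \frac{471}{2} + 123627 + 4872\right) + 4007 = \frac{256527}{2} + 4007 = \frac{264541}{2}$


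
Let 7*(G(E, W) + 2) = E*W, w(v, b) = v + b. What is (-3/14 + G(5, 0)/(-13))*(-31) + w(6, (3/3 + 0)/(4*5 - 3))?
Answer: 24543/3094 ≈ 7.9324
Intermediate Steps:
w(v, b) = b + v
G(E, W) = -2 + E*W/7 (G(E, W) = -2 + (E*W)/7 = -2 + E*W/7)
(-3/14 + G(5, 0)/(-13))*(-31) + w(6, (3/3 + 0)/(4*5 - 3)) = (-3/14 + (-2 + (⅐)*5*0)/(-13))*(-31) + ((3/3 + 0)/(4*5 - 3) + 6) = (-3*1/14 + (-2 + 0)*(-1/13))*(-31) + ((3*(⅓) + 0)/(20 - 3) + 6) = (-3/14 - 2*(-1/13))*(-31) + ((1 + 0)/17 + 6) = (-3/14 + 2/13)*(-31) + (1*(1/17) + 6) = -11/182*(-31) + (1/17 + 6) = 341/182 + 103/17 = 24543/3094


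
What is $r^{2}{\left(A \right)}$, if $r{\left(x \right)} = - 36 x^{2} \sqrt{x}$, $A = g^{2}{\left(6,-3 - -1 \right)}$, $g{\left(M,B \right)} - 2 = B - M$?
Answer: $78364164096$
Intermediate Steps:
$g{\left(M,B \right)} = 2 + B - M$ ($g{\left(M,B \right)} = 2 + \left(B - M\right) = 2 + B - M$)
$A = 36$ ($A = \left(2 - 2 - 6\right)^{2} = \left(-6\right)^{2} = 36$)
$r{\left(x \right)} = - 36 x^{\frac{5}{2}}$
$r^{2}{\left(A \right)} = \left(- 36 \cdot 36^{\frac{5}{2}}\right)^{2} = \left(\left(-36\right) 7776\right)^{2} = \left(-279936\right)^{2} = 78364164096$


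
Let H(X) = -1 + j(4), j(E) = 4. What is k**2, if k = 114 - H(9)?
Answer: 12321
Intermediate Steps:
H(X) = 3 (H(X) = -1 + 4 = 3)
k = 111 (k = 114 - 1*3 = 114 - 3 = 111)
k**2 = 111**2 = 12321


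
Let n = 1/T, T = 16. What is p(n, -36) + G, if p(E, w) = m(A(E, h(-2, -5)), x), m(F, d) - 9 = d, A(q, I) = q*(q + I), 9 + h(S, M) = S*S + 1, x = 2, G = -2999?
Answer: -2988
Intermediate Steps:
n = 1/16 ≈ 0.062500
h(S, M) = -8 + S² (h(S, M) = -9 + (S*S + 1) = -9 + (S² + 1) = -9 + (1 + S²) = -8 + S²)
A(q, I) = q*(I + q)
m(F, d) = 9 + d
p(E, w) = 11 (p(E, w) = 9 + 2 = 11)
p(n, -36) + G = 11 - 2999 = -2988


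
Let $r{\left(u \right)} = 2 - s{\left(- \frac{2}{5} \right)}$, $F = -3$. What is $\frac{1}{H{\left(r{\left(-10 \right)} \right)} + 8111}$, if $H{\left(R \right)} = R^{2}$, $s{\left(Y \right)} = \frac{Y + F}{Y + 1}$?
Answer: $\frac{9}{73528} \approx 0.0001224$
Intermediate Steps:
$s{\left(Y \right)} = \frac{-3 + Y}{1 + Y}$ ($s{\left(Y \right)} = \frac{Y - 3}{Y + 1} = \frac{-3 + Y}{1 + Y}$)
$r{\left(u \right)} = \frac{23}{3}$ ($r{\left(u \right)} = 2 - \frac{-3 - \frac{2}{5}}{1 - \frac{2}{5}} = 2 - \frac{1}{\frac{3}{5}} \left(- \frac{17}{5}\right) = 2 - \frac{5}{3} \left(- \frac{17}{5}\right) = 2 - - \frac{17}{3} = 2 + \frac{17}{3} = \frac{23}{3}$)
$\frac{1}{H{\left(r{\left(-10 \right)} \right)} + 8111} = \frac{1}{\left(\frac{23}{3}\right)^{2} + 8111} = \frac{1}{\frac{529}{9} + 8111} = \frac{1}{\frac{73528}{9}} = \frac{9}{73528}$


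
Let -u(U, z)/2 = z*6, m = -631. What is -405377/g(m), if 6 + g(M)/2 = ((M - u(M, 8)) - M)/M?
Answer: 255792887/7764 ≈ 32946.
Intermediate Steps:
u(U, z) = -12*z (u(U, z) = -2*z*6 = -12*z)
g(M) = -12 + 192/M (g(M) = -12 + 2*(((M - (-12)*8) - M)/M) = -12 + 2*(((M - 1*(-96)) - M)/M) = -12 + 2*(((M + 96) - M)/M) = -12 + 2*(((96 + M) - M)/M) = -12 + 2*(96/M) = -12 + 192/M)
-405377/g(m) = -405377/(-12 + 192/(-631)) = -405377/(-12 + 192*(-1/631)) = -405377/(-12 - 192/631) = -405377/(-7764/631) = -405377*(-631/7764) = 255792887/7764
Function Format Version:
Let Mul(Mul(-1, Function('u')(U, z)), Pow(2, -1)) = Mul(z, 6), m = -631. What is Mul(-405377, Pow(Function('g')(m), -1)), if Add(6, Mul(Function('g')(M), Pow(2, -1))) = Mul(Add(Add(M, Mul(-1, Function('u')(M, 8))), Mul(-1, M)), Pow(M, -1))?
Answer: Rational(255792887, 7764) ≈ 32946.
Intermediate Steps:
Function('u')(U, z) = Mul(-12, z) (Function('u')(U, z) = Mul(-2, Mul(z, 6)) = Mul(-2, Mul(6, z)) = Mul(-12, z))
Function('g')(M) = Add(-12, Mul(192, Pow(M, -1))) (Function('g')(M) = Add(-12, Mul(2, Mul(Add(Add(M, Mul(-1, Mul(-12, 8))), Mul(-1, M)), Pow(M, -1)))) = Add(-12, Mul(2, Mul(Add(Add(M, Mul(-1, -96)), Mul(-1, M)), Pow(M, -1)))) = Add(-12, Mul(2, Mul(Add(Add(M, 96), Mul(-1, M)), Pow(M, -1)))) = Add(-12, Mul(2, Mul(Add(Add(96, M), Mul(-1, M)), Pow(M, -1)))) = Add(-12, Mul(2, Mul(96, Pow(M, -1)))) = Add(-12, Mul(192, Pow(M, -1))))
Mul(-405377, Pow(Function('g')(m), -1)) = Mul(-405377, Pow(Add(-12, Mul(192, Pow(-631, -1))), -1)) = Mul(-405377, Pow(Add(-12, Mul(192, Rational(-1, 631))), -1)) = Mul(-405377, Pow(Add(-12, Rational(-192, 631)), -1)) = Mul(-405377, Pow(Rational(-7764, 631), -1)) = Mul(-405377, Rational(-631, 7764)) = Rational(255792887, 7764)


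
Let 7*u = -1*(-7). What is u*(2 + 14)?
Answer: 16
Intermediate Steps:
u = 1 (u = (-1*(-7))/7 = (1/7)*7 = 1)
u*(2 + 14) = 1*(2 + 14) = 1*16 = 16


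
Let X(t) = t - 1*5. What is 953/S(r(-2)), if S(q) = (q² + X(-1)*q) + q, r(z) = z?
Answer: 953/14 ≈ 68.071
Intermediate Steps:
X(t) = -5 + t (X(t) = t - 5 = -5 + t)
S(q) = q² - 5*q (S(q) = (q² + (-5 - 1)*q) + q = (q² - 6*q) + q = q² - 5*q)
953/S(r(-2)) = 953/((-2*(-5 - 2))) = 953/((-2*(-7))) = 953/14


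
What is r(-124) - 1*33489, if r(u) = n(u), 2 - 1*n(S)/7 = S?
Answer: -32607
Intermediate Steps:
n(S) = 14 - 7*S
r(u) = 14 - 7*u
r(-124) - 1*33489 = (14 - 7*(-124)) - 1*33489 = (14 + 868) - 33489 = 882 - 33489 = -32607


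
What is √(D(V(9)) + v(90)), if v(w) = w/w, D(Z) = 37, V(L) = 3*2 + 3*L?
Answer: √38 ≈ 6.1644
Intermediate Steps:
V(L) = 6 + 3*L
v(w) = 1
√(D(V(9)) + v(90)) = √(37 + 1) = √38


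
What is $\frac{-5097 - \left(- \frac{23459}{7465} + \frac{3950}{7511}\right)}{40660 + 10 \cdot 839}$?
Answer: $- \frac{142820056928}{1375107307875} \approx -0.10386$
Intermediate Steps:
$\frac{-5097 - \left(- \frac{23459}{7465} + \frac{3950}{7511}\right)}{40660 + 10 \cdot 839} = \frac{-5097 - - \frac{146713799}{56069615}}{40660 + 8390} = \frac{-5097 + \left(- \frac{3950}{7511} + \frac{23459}{7465}\right)}{49050} = \left(-5097 + \frac{146713799}{56069615}\right) \frac{1}{49050} = \left(- \frac{285640113856}{56069615}\right) \frac{1}{49050} = - \frac{142820056928}{1375107307875}$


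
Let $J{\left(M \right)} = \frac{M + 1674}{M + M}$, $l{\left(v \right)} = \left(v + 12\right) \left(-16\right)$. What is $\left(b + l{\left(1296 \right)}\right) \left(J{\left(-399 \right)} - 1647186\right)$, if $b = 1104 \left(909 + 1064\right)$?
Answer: $- \frac{472604661279432}{133} \approx -3.5534 \cdot 10^{12}$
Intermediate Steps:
$l{\left(v \right)} = -192 - 16 v$ ($l{\left(v \right)} = \left(12 + v\right) \left(-16\right) = -192 - 16 v$)
$J{\left(M \right)} = \frac{1674 + M}{2 M}$
$b = 2178192$ ($b = 1104 \cdot 1973 = 2178192$)
$\left(b + l{\left(1296 \right)}\right) \left(J{\left(-399 \right)} - 1647186\right) = \left(2178192 - 20928\right) \left(\frac{1674 - 399}{2 \left(-399\right)} - 1647186\right) = \left(2178192 - 20928\right) \left(\frac{1}{2} \left(- \frac{1}{399}\right) 1275 - 1647186\right) = \left(2178192 - 20928\right) \left(- \frac{425}{266} - 1647186\right) = 2157264 \left(- \frac{438151901}{266}\right) = - \frac{472604661279432}{133}$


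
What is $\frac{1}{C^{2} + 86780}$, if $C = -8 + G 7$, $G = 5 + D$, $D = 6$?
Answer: $\frac{1}{91541} \approx 1.0924 \cdot 10^{-5}$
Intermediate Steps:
$G = 11$ ($G = 5 + 6 = 11$)
$C = 69$ ($C = -8 + 11 \cdot 7 = -8 + 77 = 69$)
$\frac{1}{C^{2} + 86780} = \frac{1}{69^{2} + 86780} = \frac{1}{4761 + 86780} = \frac{1}{91541}$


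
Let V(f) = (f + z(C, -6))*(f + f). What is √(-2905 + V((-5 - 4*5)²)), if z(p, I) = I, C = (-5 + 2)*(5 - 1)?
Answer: √770845 ≈ 877.98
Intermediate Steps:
C = -12 (C = -3*4 = -12)
V(f) = 2*f*(-6 + f) (V(f) = (f - 6)*(f + f) = (-6 + f)*(2*f) = 2*f*(-6 + f))
√(-2905 + V((-5 - 4*5)²)) = √(-2905 + 2*(-5 - 4*5)²*(-6 + (-5 - 4*5)²)) = √(-2905 + 2*(-5 - 20)²*(-6 + (-5 - 20)²)) = √(-2905 + 2*(-25)²*(-6 + (-25)²)) = √(-2905 + 2*625*(-6 + 625)) = √(-2905 + 2*625*619) = √(-2905 + 773750) = √770845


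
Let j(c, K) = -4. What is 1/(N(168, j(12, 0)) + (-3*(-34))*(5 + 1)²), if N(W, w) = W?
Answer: 1/3840 ≈ 0.00026042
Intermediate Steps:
1/(N(168, j(12, 0)) + (-3*(-34))*(5 + 1)²) = 1/(168 + (-3*(-34))*(5 + 1)²) = 1/(168 + 102*6²) = 1/(168 + 102*36) = 1/(168 + 3672) = 1/3840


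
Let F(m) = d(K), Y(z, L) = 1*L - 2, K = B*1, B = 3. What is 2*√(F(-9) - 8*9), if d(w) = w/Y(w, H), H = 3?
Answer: 2*I*√69 ≈ 16.613*I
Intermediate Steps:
K = 3 (K = 3*1 = 3)
Y(z, L) = -2 + L (Y(z, L) = L - 2 = -2 + L)
d(w) = w (d(w) = w/(-2 + 3) = w/1 = w*1 = w)
F(m) = 3
2*√(F(-9) - 8*9) = 2*√(3 - 8*9) = 2*√(3 - 72) = 2*√(-69) = 2*(I*√69) = 2*I*√69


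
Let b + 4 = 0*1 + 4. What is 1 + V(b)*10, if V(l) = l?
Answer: 1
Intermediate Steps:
b = 0 (b = -4 + (0*1 + 4) = -4 + (0 + 4) = -4 + 4 = 0)
1 + V(b)*10 = 1 + 0*10 = 1 + 0 = 1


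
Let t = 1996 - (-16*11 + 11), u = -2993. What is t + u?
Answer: -832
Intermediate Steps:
t = 2161 (t = 1996 - (-176 + 11) = 1996 - 1*(-165) = 1996 + 165 = 2161)
t + u = 2161 - 2993 = -832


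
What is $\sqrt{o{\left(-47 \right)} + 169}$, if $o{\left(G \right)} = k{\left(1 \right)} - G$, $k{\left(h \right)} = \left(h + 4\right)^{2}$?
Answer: $\sqrt{241} \approx 15.524$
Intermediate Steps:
$k{\left(h \right)} = \left(4 + h\right)^{2}$
$o{\left(G \right)} = 25 - G$ ($o{\left(G \right)} = \left(4 + 1\right)^{2} - G = 5^{2} - G = 25 - G$)
$\sqrt{o{\left(-47 \right)} + 169} = \sqrt{\left(25 - -47\right) + 169} = \sqrt{\left(25 + 47\right) + 169} = \sqrt{72 + 169} = \sqrt{241}$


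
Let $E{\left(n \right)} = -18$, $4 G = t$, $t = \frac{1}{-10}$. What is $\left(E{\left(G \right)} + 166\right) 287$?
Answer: $42476$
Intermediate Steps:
$t = - \frac{1}{10} \approx -0.1$
$G = - \frac{1}{40}$ ($G = \frac{1}{4} \left(- \frac{1}{10}\right) = - \frac{1}{40} \approx -0.025$)
$\left(E{\left(G \right)} + 166\right) 287 = \left(-18 + 166\right) 287 = 148 \cdot 287 = 42476$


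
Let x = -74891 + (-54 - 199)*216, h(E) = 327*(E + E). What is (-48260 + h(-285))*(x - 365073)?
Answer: 116060705800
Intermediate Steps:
h(E) = 654*E (h(E) = 327*(2*E) = 654*E)
x = -129539 (x = -74891 - 253*216 = -74891 - 54648 = -129539)
(-48260 + h(-285))*(x - 365073) = (-48260 + 654*(-285))*(-129539 - 365073) = (-48260 - 186390)*(-494612) = -234650*(-494612) = 116060705800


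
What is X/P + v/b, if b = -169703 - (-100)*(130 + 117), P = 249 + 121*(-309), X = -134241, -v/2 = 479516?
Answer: 18361265401/1795137140 ≈ 10.228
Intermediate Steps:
v = -959032 (v = -2*479516 = -959032)
P = -37140 (P = 249 - 37389 = -37140)
b = -145003 (b = -169703 - (-100)*247 = -169703 - 1*(-24700) = -169703 + 24700 = -145003)
X/P + v/b = -134241/(-37140) - 959032/(-145003) = -134241*(-1/37140) - 959032*(-1/145003) = 44747/12380 + 959032/145003 = 18361265401/1795137140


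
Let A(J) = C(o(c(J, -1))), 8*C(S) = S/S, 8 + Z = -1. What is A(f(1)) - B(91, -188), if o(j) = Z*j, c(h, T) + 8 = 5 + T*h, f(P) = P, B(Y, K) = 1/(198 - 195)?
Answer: -5/24 ≈ -0.20833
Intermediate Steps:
B(Y, K) = ⅓ (B(Y, K) = 1/3 = ⅓)
Z = -9 (Z = -8 - 1 = -9)
c(h, T) = -3 + T*h (c(h, T) = -8 + (5 + T*h) = -3 + T*h)
o(j) = -9*j
C(S) = ⅛ (C(S) = (S/S)/8 = (⅛)*1 = ⅛)
A(J) = ⅛
A(f(1)) - B(91, -188) = ⅛ - 1*⅓ = ⅛ - ⅓ = -5/24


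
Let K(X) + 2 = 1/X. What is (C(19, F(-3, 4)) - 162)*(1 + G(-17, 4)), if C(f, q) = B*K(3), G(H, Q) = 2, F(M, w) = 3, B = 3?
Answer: -501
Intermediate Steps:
K(X) = -2 + 1/X
C(f, q) = -5 (C(f, q) = 3*(-2 + 1/3) = 3*(-2 + ⅓) = 3*(-5/3) = -5)
(C(19, F(-3, 4)) - 162)*(1 + G(-17, 4)) = (-5 - 162)*(1 + 2) = -167*3 = -501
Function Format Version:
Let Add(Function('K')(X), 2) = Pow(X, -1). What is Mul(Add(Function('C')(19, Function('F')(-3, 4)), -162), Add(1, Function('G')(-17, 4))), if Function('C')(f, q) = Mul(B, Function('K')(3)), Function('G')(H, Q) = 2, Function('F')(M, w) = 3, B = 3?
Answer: -501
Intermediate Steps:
Function('K')(X) = Add(-2, Pow(X, -1))
Function('C')(f, q) = -5 (Function('C')(f, q) = Mul(3, Add(-2, Pow(3, -1))) = Mul(3, Add(-2, Rational(1, 3))) = Mul(3, Rational(-5, 3)) = -5)
Mul(Add(Function('C')(19, Function('F')(-3, 4)), -162), Add(1, Function('G')(-17, 4))) = Mul(Add(-5, -162), Add(1, 2)) = Mul(-167, 3) = -501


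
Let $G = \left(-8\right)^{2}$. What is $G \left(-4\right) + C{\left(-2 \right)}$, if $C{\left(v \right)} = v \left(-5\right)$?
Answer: $-246$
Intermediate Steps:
$C{\left(v \right)} = - 5 v$
$G = 64$
$G \left(-4\right) + C{\left(-2 \right)} = 64 \left(-4\right) - -10 = -256 + 10 = -246$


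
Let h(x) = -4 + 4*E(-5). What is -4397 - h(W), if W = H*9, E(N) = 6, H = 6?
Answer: -4417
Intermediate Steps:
W = 54 (W = 6*9 = 54)
h(x) = 20 (h(x) = -4 + 4*6 = -4 + 24 = 20)
-4397 - h(W) = -4397 - 1*20 = -4397 - 20 = -4417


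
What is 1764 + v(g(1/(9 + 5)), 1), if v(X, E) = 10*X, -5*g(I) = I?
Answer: 12347/7 ≈ 1763.9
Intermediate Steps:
g(I) = -I/5
1764 + v(g(1/(9 + 5)), 1) = 1764 + 10*(-1/(5*(9 + 5))) = 1764 + 10*(-⅕/14) = 1764 + 10*(-⅕*1/14) = 1764 + 10*(-1/70) = 1764 - ⅐ = 12347/7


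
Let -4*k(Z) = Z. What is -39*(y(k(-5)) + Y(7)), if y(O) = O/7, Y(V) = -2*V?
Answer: 15093/28 ≈ 539.04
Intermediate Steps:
k(Z) = -Z/4
y(O) = O/7 (y(O) = O*(⅐) = O/7)
-39*(y(k(-5)) + Y(7)) = -39*((-¼*(-5))/7 - 2*7) = -39*((⅐)*(5/4) - 14) = -39*(5/28 - 14) = -39*(-387/28) = 15093/28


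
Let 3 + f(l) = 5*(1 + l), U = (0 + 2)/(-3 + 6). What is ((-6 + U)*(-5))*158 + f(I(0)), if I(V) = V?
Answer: 12646/3 ≈ 4215.3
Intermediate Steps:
U = ⅔ (U = 2/3 = 2*(⅓) = ⅔ ≈ 0.66667)
f(l) = 2 + 5*l (f(l) = -3 + 5*(1 + l) = -3 + (5 + 5*l) = 2 + 5*l)
((-6 + U)*(-5))*158 + f(I(0)) = ((-6 + ⅔)*(-5))*158 + (2 + 5*0) = -16/3*(-5)*158 + (2 + 0) = (80/3)*158 + 2 = 12640/3 + 2 = 12646/3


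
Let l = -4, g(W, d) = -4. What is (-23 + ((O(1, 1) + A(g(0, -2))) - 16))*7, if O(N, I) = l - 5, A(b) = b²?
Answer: -224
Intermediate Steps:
O(N, I) = -9 (O(N, I) = -4 - 5 = -9)
(-23 + ((O(1, 1) + A(g(0, -2))) - 16))*7 = (-23 + ((-9 + (-4)²) - 16))*7 = (-23 + ((-9 + 16) - 16))*7 = (-23 + (7 - 16))*7 = (-23 - 9)*7 = -32*7 = -224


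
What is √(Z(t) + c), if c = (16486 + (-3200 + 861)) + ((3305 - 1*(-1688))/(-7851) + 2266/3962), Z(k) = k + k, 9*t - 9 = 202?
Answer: √3433352130144031655/15552831 ≈ 119.14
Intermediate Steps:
t = 211/9 (t = 1 + (⅑)*202 = 1 + 202/9 = 211/9 ≈ 23.444)
Z(k) = 2*k
c = 220024904207/15552831 (c = (16486 - 2339) + ((3305 + 1688)*(-1/7851) + 2266*(1/3962)) = 14147 + (4993*(-1/7851) + 1133/1981) = 14147 + (-4993/7851 + 1133/1981) = 14147 - 995950/15552831 = 220024904207/15552831 ≈ 14147.)
√(Z(t) + c) = √(2*(211/9) + 220024904207/15552831) = √(422/9 + 220024904207/15552831) = √(662262477515/46658493) = √3433352130144031655/15552831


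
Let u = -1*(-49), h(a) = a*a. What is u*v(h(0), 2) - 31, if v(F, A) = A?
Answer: 67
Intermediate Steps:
h(a) = a**2
u = 49
u*v(h(0), 2) - 31 = 49*2 - 31 = 98 - 31 = 67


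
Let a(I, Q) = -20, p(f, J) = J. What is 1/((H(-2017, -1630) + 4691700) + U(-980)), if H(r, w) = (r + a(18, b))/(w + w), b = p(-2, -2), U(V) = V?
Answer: 3260/15291749237 ≈ 2.1319e-7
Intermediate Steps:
b = -2
H(r, w) = (-20 + r)/(2*w) (H(r, w) = (r - 20)/(w + w) = (-20 + r)/((2*w)) = (-20 + r)*(1/(2*w)) = (-20 + r)/(2*w))
1/((H(-2017, -1630) + 4691700) + U(-980)) = 1/(((½)*(-20 - 2017)/(-1630) + 4691700) - 980) = 1/(((½)*(-1/1630)*(-2037) + 4691700) - 980) = 1/((2037/3260 + 4691700) - 980) = 1/(15294944037/3260 - 980) = 1/(15291749237/3260) = 3260/15291749237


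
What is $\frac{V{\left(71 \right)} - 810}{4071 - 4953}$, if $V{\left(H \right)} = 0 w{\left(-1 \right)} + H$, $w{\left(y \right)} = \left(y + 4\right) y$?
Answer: $\frac{739}{882} \approx 0.83787$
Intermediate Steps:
$w{\left(y \right)} = y \left(4 + y\right)$ ($w{\left(y \right)} = \left(4 + y\right) y = y \left(4 + y\right)$)
$V{\left(H \right)} = H$ ($V{\left(H \right)} = 0 \left(- (4 - 1)\right) + H = 0 \left(\left(-1\right) 3\right) + H = 0 \left(-3\right) + H = 0 + H = H$)
$\frac{V{\left(71 \right)} - 810}{4071 - 4953} = \frac{71 - 810}{4071 - 4953} = - \frac{739}{-882} = \left(-739\right) \left(- \frac{1}{882}\right) = \frac{739}{882}$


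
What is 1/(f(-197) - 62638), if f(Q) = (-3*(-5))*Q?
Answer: -1/65593 ≈ -1.5246e-5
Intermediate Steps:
f(Q) = 15*Q
1/(f(-197) - 62638) = 1/(15*(-197) - 62638) = 1/(-2955 - 62638) = 1/(-65593) = -1/65593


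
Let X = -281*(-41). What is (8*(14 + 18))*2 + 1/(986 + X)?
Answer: 6403585/12507 ≈ 512.00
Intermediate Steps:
X = 11521
(8*(14 + 18))*2 + 1/(986 + X) = (8*(14 + 18))*2 + 1/(986 + 11521) = (8*32)*2 + 1/12507 = 256*2 + 1/12507 = 512 + 1/12507 = 6403585/12507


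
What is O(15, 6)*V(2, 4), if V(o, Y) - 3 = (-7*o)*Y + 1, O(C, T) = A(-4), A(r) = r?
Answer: 208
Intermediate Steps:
O(C, T) = -4
V(o, Y) = 4 - 7*Y*o (V(o, Y) = 3 + ((-7*o)*Y + 1) = 3 + (-7*Y*o + 1) = 3 + (1 - 7*Y*o) = 4 - 7*Y*o)
O(15, 6)*V(2, 4) = -4*(4 - 7*4*2) = -4*(4 - 56) = -4*(-52) = 208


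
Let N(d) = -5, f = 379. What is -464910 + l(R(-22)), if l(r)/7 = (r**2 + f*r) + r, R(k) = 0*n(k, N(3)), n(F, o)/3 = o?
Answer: -464910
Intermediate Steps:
n(F, o) = 3*o
R(k) = 0 (R(k) = 0*(3*(-5)) = 0*(-15) = 0)
l(r) = 7*r**2 + 2660*r (l(r) = 7*((r**2 + 379*r) + r) = 7*(r**2 + 380*r) = 7*r**2 + 2660*r)
-464910 + l(R(-22)) = -464910 + 7*0*(380 + 0) = -464910 + 7*0*380 = -464910 + 0 = -464910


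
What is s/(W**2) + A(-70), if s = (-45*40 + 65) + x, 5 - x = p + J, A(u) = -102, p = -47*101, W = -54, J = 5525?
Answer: -24995/243 ≈ -102.86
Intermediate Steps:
p = -4747
x = -773 (x = 5 - (-4747 + 5525) = 5 - 1*778 = 5 - 778 = -773)
s = -2508 (s = (-45*40 + 65) - 773 = (-1800 + 65) - 773 = -1735 - 773 = -2508)
s/(W**2) + A(-70) = -2508/((-54)**2) - 102 = -2508/2916 - 102 = -2508*1/2916 - 102 = -209/243 - 102 = -24995/243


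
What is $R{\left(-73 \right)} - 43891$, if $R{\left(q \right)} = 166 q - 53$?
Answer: $-56062$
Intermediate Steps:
$R{\left(q \right)} = -53 + 166 q$
$R{\left(-73 \right)} - 43891 = \left(-53 + 166 \left(-73\right)\right) - 43891 = \left(-53 - 12118\right) - 43891 = -12171 - 43891 = -56062$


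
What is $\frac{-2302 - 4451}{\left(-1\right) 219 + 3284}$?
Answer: $- \frac{6753}{3065} \approx -2.2033$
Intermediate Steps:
$\frac{-2302 - 4451}{\left(-1\right) 219 + 3284} = - \frac{6753}{-219 + 3284} = - \frac{6753}{3065}$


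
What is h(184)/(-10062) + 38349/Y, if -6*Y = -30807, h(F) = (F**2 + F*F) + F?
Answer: 459946/637819 ≈ 0.72112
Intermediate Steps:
h(F) = F + 2*F**2 (h(F) = (F**2 + F**2) + F = 2*F**2 + F = F + 2*F**2)
Y = 10269/2 (Y = -1/6*(-30807) = 10269/2 ≈ 5134.5)
h(184)/(-10062) + 38349/Y = (184*(1 + 2*184))/(-10062) + 38349/(10269/2) = (184*(1 + 368))*(-1/10062) + 38349*(2/10269) = (184*369)*(-1/10062) + 8522/1141 = 67896*(-1/10062) + 8522/1141 = -3772/559 + 8522/1141 = 459946/637819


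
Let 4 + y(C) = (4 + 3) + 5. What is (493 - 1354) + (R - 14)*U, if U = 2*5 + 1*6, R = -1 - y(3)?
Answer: -1229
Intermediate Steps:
y(C) = 8 (y(C) = -4 + ((4 + 3) + 5) = -4 + (7 + 5) = -4 + 12 = 8)
R = -9 (R = -1 - 1*8 = -1 - 8 = -9)
U = 16 (U = 10 + 6 = 16)
(493 - 1354) + (R - 14)*U = (493 - 1354) + (-9 - 14)*16 = -861 - 23*16 = -861 - 368 = -1229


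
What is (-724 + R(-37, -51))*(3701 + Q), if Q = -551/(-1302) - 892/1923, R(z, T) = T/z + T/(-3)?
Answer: -40320595303430/15439767 ≈ -2.6115e+6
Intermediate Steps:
R(z, T) = -T/3 + T/z (R(z, T) = T/z + T*(-⅓) = T/z - T/3 = -T/3 + T/z)
Q = -33937/834582 (Q = -551*(-1/1302) - 892*1/1923 = 551/1302 - 892/1923 = -33937/834582 ≈ -0.040663)
(-724 + R(-37, -51))*(3701 + Q) = (-724 + (-⅓*(-51) - 51/(-37)))*(3701 - 33937/834582) = (-724 + (17 - 51*(-1/37)))*(3088754045/834582) = (-724 + (17 + 51/37))*(3088754045/834582) = (-724 + 680/37)*(3088754045/834582) = -26108/37*3088754045/834582 = -40320595303430/15439767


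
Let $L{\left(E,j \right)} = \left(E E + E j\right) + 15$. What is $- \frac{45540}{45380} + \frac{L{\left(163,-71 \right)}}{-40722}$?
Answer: $- \frac{126783953}{92398218} \approx -1.3721$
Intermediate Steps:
$L{\left(E,j \right)} = 15 + E^{2} + E j$ ($L{\left(E,j \right)} = \left(E^{2} + E j\right) + 15 = 15 + E^{2} + E j$)
$- \frac{45540}{45380} + \frac{L{\left(163,-71 \right)}}{-40722} = - \frac{45540}{45380} + \frac{15 + 163^{2} + 163 \left(-71\right)}{-40722} = \left(-45540\right) \frac{1}{45380} + \left(15 + 26569 - 11573\right) \left(- \frac{1}{40722}\right) = - \frac{2277}{2269} + 15011 \left(- \frac{1}{40722}\right) = - \frac{2277}{2269} - \frac{15011}{40722} = - \frac{126783953}{92398218}$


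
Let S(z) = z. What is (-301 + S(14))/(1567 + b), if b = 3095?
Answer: -41/666 ≈ -0.061562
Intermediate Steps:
(-301 + S(14))/(1567 + b) = (-301 + 14)/(1567 + 3095) = -287/4662 = -287*1/4662 = -41/666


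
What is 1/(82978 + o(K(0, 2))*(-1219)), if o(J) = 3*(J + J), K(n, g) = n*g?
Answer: 1/82978 ≈ 1.2051e-5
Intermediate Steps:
K(n, g) = g*n
o(J) = 6*J (o(J) = 3*(2*J) = 6*J)
1/(82978 + o(K(0, 2))*(-1219)) = 1/(82978 + (6*(2*0))*(-1219)) = 1/(82978 + (6*0)*(-1219)) = 1/(82978 + 0*(-1219)) = 1/(82978 + 0) = 1/82978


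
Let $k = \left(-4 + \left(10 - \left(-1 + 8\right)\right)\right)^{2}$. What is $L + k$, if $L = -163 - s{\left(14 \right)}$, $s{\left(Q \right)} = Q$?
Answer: $-176$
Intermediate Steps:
$L = -177$ ($L = -163 - 14 = -177$)
$k = 1$ ($k = \left(-4 + \left(10 - 7\right)\right)^{2} = \left(-4 + 3\right)^{2} = \left(-1\right)^{2} = 1$)
$L + k = -177 + 1 = -176$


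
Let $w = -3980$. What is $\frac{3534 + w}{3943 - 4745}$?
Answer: $\frac{223}{401} \approx 0.55611$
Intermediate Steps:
$\frac{3534 + w}{3943 - 4745} = \frac{3534 - 3980}{3943 - 4745} = - \frac{446}{-802} = \left(-446\right) \left(- \frac{1}{802}\right) = \frac{223}{401}$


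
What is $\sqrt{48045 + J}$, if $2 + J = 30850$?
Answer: $\sqrt{78893} \approx 280.88$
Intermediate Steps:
$J = 30848$ ($J = -2 + 30850 = 30848$)
$\sqrt{48045 + J} = \sqrt{48045 + 30848} = \sqrt{78893}$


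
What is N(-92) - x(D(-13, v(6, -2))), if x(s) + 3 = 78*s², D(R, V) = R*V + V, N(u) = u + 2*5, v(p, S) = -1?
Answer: -11311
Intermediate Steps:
N(u) = 10 + u (N(u) = u + 10 = 10 + u)
D(R, V) = V + R*V
x(s) = -3 + 78*s²
N(-92) - x(D(-13, v(6, -2))) = (10 - 92) - (-3 + 78*(-(1 - 13))²) = -82 - (-3 + 78*(-1*(-12))²) = -82 - (-3 + 78*12²) = -82 - (-3 + 78*144) = -82 - (-3 + 11232) = -82 - 1*11229 = -82 - 11229 = -11311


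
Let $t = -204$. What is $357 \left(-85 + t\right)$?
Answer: $-103173$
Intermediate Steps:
$357 \left(-85 + t\right) = 357 \left(-85 - 204\right) = 357 \left(-289\right) = -103173$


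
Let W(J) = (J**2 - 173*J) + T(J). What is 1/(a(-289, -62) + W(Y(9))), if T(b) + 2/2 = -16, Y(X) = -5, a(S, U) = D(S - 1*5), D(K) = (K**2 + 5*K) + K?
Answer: 1/85545 ≈ 1.1690e-5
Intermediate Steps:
D(K) = K**2 + 6*K
a(S, U) = (1 + S)*(-5 + S) (a(S, U) = (S - 1*5)*(6 + (S - 1*5)) = (S - 5)*(6 + (S - 5)) = (-5 + S)*(6 + (-5 + S)) = (-5 + S)*(1 + S) = (1 + S)*(-5 + S))
T(b) = -17 (T(b) = -1 - 16 = -17)
W(J) = -17 + J**2 - 173*J (W(J) = (J**2 - 173*J) - 17 = -17 + J**2 - 173*J)
1/(a(-289, -62) + W(Y(9))) = 1/((1 - 289)*(-5 - 289) + (-17 + (-5)**2 - 173*(-5))) = 1/(-288*(-294) + (-17 + 25 + 865)) = 1/(84672 + 873) = 1/85545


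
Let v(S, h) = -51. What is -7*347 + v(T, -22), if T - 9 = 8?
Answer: -2480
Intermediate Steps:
T = 17 (T = 9 + 8 = 17)
-7*347 + v(T, -22) = -7*347 - 51 = -2429 - 51 = -2480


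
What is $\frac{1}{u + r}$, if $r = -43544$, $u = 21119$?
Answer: $- \frac{1}{22425} \approx -4.4593 \cdot 10^{-5}$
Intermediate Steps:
$\frac{1}{u + r} = \frac{1}{21119 - 43544} = \frac{1}{-22425} = - \frac{1}{22425}$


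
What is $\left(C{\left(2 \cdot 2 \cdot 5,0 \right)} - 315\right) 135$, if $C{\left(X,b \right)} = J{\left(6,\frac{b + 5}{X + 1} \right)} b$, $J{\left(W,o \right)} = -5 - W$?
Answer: $-42525$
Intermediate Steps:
$C{\left(X,b \right)} = - 11 b$ ($C{\left(X,b \right)} = \left(-5 - 6\right) b = - 11 b$)
$\left(C{\left(2 \cdot 2 \cdot 5,0 \right)} - 315\right) 135 = \left(\left(-11\right) 0 - 315\right) 135 = \left(0 - 315\right) 135 = \left(-315\right) 135 = -42525$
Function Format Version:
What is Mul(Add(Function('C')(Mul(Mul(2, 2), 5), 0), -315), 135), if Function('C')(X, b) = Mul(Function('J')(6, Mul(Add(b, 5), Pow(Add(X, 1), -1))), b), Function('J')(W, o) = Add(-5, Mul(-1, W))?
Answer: -42525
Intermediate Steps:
Function('C')(X, b) = Mul(-11, b) (Function('C')(X, b) = Mul(Add(-5, Mul(-1, 6)), b) = Mul(Add(-5, -6), b) = Mul(-11, b))
Mul(Add(Function('C')(Mul(Mul(2, 2), 5), 0), -315), 135) = Mul(Add(Mul(-11, 0), -315), 135) = Mul(Add(0, -315), 135) = Mul(-315, 135) = -42525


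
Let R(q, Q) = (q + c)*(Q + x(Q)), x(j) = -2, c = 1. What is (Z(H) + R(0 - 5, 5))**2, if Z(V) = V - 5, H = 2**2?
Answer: 169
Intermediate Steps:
H = 4
R(q, Q) = (1 + q)*(-2 + Q) (R(q, Q) = (q + 1)*(Q - 2) = (1 + q)*(-2 + Q))
Z(V) = -5 + V
(Z(H) + R(0 - 5, 5))**2 = ((-5 + 4) + (-2 + 5 - 2*(0 - 5) + 5*(0 - 5)))**2 = (-1 + (-2 + 5 - 2*(-5) + 5*(-5)))**2 = (-1 + (-2 + 5 + 10 - 25))**2 = (-1 - 12)**2 = (-13)**2 = 169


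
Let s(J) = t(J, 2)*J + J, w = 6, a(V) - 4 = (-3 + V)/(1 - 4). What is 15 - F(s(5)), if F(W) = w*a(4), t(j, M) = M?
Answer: -7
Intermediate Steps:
a(V) = 5 - V/3 (a(V) = 4 + (-3 + V)/(1 - 4) = 4 + (-3 + V)/(-3) = 4 + (-3 + V)*(-⅓) = 4 + (1 - V/3) = 5 - V/3)
s(J) = 3*J (s(J) = 2*J + J = 3*J)
F(W) = 22 (F(W) = 6*(5 - ⅓*4) = 6*(5 - 4/3) = 6*(11/3) = 22)
15 - F(s(5)) = 15 - 1*22 = 15 - 22 = -7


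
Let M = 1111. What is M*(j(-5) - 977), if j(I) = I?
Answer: -1091002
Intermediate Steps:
M*(j(-5) - 977) = 1111*(-5 - 977) = 1111*(-982) = -1091002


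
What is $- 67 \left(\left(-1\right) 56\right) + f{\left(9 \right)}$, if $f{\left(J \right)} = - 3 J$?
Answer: $3725$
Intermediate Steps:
$- 67 \left(\left(-1\right) 56\right) + f{\left(9 \right)} = - 67 \left(\left(-1\right) 56\right) - 27 = \left(-67\right) \left(-56\right) - 27 = 3752 - 27 = 3725$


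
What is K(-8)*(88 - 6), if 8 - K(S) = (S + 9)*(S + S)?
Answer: 1968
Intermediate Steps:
K(S) = 8 - 2*S*(9 + S) (K(S) = 8 - (S + 9)*(S + S) = 8 - (9 + S)*2*S = 8 - 2*S*(9 + S))
K(-8)*(88 - 6) = (8 - 18*(-8) - 2*(-8)²)*(88 - 6) = (8 + 144 - 2*64)*82 = (8 + 144 - 128)*82 = 24*82 = 1968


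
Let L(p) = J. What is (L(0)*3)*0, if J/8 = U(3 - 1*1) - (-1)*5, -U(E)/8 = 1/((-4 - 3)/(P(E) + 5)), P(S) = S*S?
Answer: 0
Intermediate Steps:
P(S) = S**2
U(E) = 40/7 + 8*E**2/7 (U(E) = -8*(E**2 + 5)/(-4 - 3) = -(-40/7 - 8*E**2/7) = -8*(-5/7 - E**2/7) = 40/7 + 8*E**2/7)
J = 856/7 (J = 8*((40/7 + 8*(3 - 1*1)**2/7) - (-1)*5) = 8*((40/7 + 8*(3 - 1)**2/7) - 1*(-5)) = 8*((40/7 + (8/7)*2**2) + 5) = 8*((40/7 + (8/7)*4) + 5) = 8*((40/7 + 32/7) + 5) = 8*(72/7 + 5) = 8*(107/7) = 856/7 ≈ 122.29)
L(p) = 856/7
(L(0)*3)*0 = ((856/7)*3)*0 = (2568/7)*0 = 0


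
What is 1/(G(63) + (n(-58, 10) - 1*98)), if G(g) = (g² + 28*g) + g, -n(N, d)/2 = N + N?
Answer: 1/5930 ≈ 0.00016863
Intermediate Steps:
n(N, d) = -4*N (n(N, d) = -2*(N + N) = -4*N)
G(g) = g² + 29*g
1/(G(63) + (n(-58, 10) - 1*98)) = 1/(63*(29 + 63) + (-4*(-58) - 1*98)) = 1/(63*92 + (232 - 98)) = 1/(5796 + 134) = 1/5930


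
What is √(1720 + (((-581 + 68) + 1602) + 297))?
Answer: √3106 ≈ 55.732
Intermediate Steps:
√(1720 + (((-581 + 68) + 1602) + 297)) = √(1720 + ((-513 + 1602) + 297)) = √(1720 + (1089 + 297)) = √(1720 + 1386) = √3106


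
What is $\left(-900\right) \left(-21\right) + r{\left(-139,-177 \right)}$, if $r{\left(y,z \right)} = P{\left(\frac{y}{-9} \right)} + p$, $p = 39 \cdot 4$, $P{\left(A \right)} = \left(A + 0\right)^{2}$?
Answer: $\frac{1562857}{81} \approx 19295.0$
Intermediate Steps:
$P{\left(A \right)} = A^{2}$
$p = 156$
$r{\left(y,z \right)} = 156 + \frac{y^{2}}{81}$ ($r{\left(y,z \right)} = \left(\frac{y}{-9}\right)^{2} + 156 = \left(y \left(- \frac{1}{9}\right)\right)^{2} + 156 = \left(- \frac{y}{9}\right)^{2} + 156 = \frac{y^{2}}{81} + 156 = 156 + \frac{y^{2}}{81}$)
$\left(-900\right) \left(-21\right) + r{\left(-139,-177 \right)} = \left(-900\right) \left(-21\right) + \left(156 + \frac{\left(-139\right)^{2}}{81}\right) = 18900 + \left(156 + \frac{1}{81} \cdot 19321\right) = 18900 + \left(156 + \frac{19321}{81}\right) = 18900 + \frac{31957}{81} = \frac{1562857}{81}$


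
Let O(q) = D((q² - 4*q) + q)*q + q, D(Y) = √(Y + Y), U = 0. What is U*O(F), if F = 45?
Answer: 0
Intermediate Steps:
D(Y) = √2*√Y (D(Y) = √(2*Y) = √2*√Y)
O(q) = q + q*√2*√(q² - 3*q) (O(q) = (√2*√((q² - 4*q) + q))*q + q = (√2*√(q² - 3*q))*q + q = q*√2*√(q² - 3*q) + q = q + q*√2*√(q² - 3*q))
U*O(F) = 0*(45*(1 + √2*√(45*(-3 + 45)))) = 0*(45*(1 + √2*√(45*42))) = 0*(45*(1 + √2*√1890)) = 0*(45*(1 + √2*(3*√210))) = 0*(45*(1 + 6*√105)) = 0*(45 + 270*√105) = 0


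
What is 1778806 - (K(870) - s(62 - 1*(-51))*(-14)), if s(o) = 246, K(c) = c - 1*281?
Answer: 1774773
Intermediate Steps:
K(c) = -281 + c (K(c) = c - 281 = -281 + c)
1778806 - (K(870) - s(62 - 1*(-51))*(-14)) = 1778806 - ((-281 + 870) - 246*(-14)) = 1778806 - (589 - 1*(-3444)) = 1778806 - (589 + 3444) = 1778806 - 1*4033 = 1778806 - 4033 = 1774773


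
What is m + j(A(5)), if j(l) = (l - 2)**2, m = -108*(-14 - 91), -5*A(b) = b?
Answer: 11349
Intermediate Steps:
A(b) = -b/5
m = 11340 (m = -108*(-105) = 11340)
j(l) = (-2 + l)**2
m + j(A(5)) = 11340 + (-2 - 1/5*5)**2 = 11340 + (-2 - 1)**2 = 11340 + (-3)**2 = 11340 + 9 = 11349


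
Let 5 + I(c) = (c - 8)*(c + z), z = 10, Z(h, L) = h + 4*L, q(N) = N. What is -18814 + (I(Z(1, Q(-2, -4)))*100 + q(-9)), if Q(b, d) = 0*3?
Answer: -27023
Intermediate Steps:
Q(b, d) = 0
I(c) = -5 + (-8 + c)*(10 + c) (I(c) = -5 + (c - 8)*(c + 10) = -5 + (-8 + c)*(10 + c))
-18814 + (I(Z(1, Q(-2, -4)))*100 + q(-9)) = -18814 + ((-85 + (1 + 4*0)² + 2*(1 + 4*0))*100 - 9) = -18814 + ((-85 + (1 + 0)² + 2*(1 + 0))*100 - 9) = -18814 + ((-85 + 1² + 2*1)*100 - 9) = -18814 + ((-85 + 1 + 2)*100 - 9) = -18814 + (-82*100 - 9) = -18814 + (-8200 - 9) = -18814 - 8209 = -27023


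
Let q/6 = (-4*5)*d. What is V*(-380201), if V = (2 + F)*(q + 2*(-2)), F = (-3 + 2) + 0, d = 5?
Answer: 229641404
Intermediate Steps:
F = -1 (F = -1 + 0 = -1)
q = -600 (q = 6*(-4*5*5) = 6*(-20*5) = 6*(-100) = -600)
V = -604 (V = (2 - 1)*(-600 + 2*(-2)) = 1*(-600 - 4) = 1*(-604) = -604)
V*(-380201) = -604*(-380201) = 229641404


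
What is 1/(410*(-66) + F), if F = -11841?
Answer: -1/38901 ≈ -2.5706e-5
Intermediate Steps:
1/(410*(-66) + F) = 1/(410*(-66) - 11841) = 1/(-27060 - 11841) = 1/(-38901) = -1/38901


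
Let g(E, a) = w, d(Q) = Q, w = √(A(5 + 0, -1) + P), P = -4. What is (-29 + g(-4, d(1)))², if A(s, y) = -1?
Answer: (29 - I*√5)² ≈ 836.0 - 129.69*I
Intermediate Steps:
w = I*√5 (w = √(-1 - 4) = √(-5) = I*√5 ≈ 2.2361*I)
g(E, a) = I*√5
(-29 + g(-4, d(1)))² = (-29 + I*√5)²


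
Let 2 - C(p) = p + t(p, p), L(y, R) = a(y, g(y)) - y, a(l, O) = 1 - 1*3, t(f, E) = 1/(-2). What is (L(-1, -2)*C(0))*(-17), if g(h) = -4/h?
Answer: 85/2 ≈ 42.500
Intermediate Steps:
t(f, E) = -½
a(l, O) = -2 (a(l, O) = 1 - 3 = -2)
L(y, R) = -2 - y
C(p) = 5/2 - p (C(p) = 2 - (p - ½) = 2 - (-½ + p) = 2 + (½ - p) = 5/2 - p)
(L(-1, -2)*C(0))*(-17) = ((-2 - 1*(-1))*(5/2 - 1*0))*(-17) = ((-2 + 1)*(5/2 + 0))*(-17) = -1*5/2*(-17) = -5/2*(-17) = 85/2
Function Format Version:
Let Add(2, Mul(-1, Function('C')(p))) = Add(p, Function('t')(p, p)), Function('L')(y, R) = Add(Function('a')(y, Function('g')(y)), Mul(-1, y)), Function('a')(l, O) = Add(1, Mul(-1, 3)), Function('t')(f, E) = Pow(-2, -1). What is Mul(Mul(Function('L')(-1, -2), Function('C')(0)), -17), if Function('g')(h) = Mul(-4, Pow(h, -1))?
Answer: Rational(85, 2) ≈ 42.500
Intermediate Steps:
Function('t')(f, E) = Rational(-1, 2)
Function('a')(l, O) = -2 (Function('a')(l, O) = Add(1, -3) = -2)
Function('L')(y, R) = Add(-2, Mul(-1, y))
Function('C')(p) = Add(Rational(5, 2), Mul(-1, p)) (Function('C')(p) = Add(2, Mul(-1, Add(p, Rational(-1, 2)))) = Add(2, Mul(-1, Add(Rational(-1, 2), p))) = Add(2, Add(Rational(1, 2), Mul(-1, p))) = Add(Rational(5, 2), Mul(-1, p)))
Mul(Mul(Function('L')(-1, -2), Function('C')(0)), -17) = Mul(Mul(Add(-2, Mul(-1, -1)), Add(Rational(5, 2), Mul(-1, 0))), -17) = Mul(Mul(Add(-2, 1), Add(Rational(5, 2), 0)), -17) = Mul(Mul(-1, Rational(5, 2)), -17) = Mul(Rational(-5, 2), -17) = Rational(85, 2)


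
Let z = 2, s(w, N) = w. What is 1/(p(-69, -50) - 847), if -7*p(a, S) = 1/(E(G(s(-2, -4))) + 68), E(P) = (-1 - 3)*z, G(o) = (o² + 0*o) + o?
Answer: -420/355741 ≈ -0.0011806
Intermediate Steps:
G(o) = o + o² (G(o) = (o² + 0) + o = o² + o = o + o²)
E(P) = -8 (E(P) = (-1 - 3)*2 = -4*2 = -8)
p(a, S) = -1/420 (p(a, S) = -1/(7*(-8 + 68)) = -⅐/60 = -⅐*1/60 = -1/420)
1/(p(-69, -50) - 847) = 1/(-1/420 - 847) = 1/(-355741/420) = -420/355741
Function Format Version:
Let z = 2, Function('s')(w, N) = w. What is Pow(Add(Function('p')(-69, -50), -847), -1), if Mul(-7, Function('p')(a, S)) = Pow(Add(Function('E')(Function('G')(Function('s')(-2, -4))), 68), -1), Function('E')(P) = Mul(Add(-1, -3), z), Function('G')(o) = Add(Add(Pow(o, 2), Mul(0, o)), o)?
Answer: Rational(-420, 355741) ≈ -0.0011806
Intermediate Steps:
Function('G')(o) = Add(o, Pow(o, 2)) (Function('G')(o) = Add(Add(Pow(o, 2), 0), o) = Add(Pow(o, 2), o) = Add(o, Pow(o, 2)))
Function('E')(P) = -8 (Function('E')(P) = Mul(Add(-1, -3), 2) = Mul(-4, 2) = -8)
Function('p')(a, S) = Rational(-1, 420) (Function('p')(a, S) = Mul(Rational(-1, 7), Pow(Add(-8, 68), -1)) = Mul(Rational(-1, 7), Pow(60, -1)) = Mul(Rational(-1, 7), Rational(1, 60)) = Rational(-1, 420))
Pow(Add(Function('p')(-69, -50), -847), -1) = Pow(Add(Rational(-1, 420), -847), -1) = Pow(Rational(-355741, 420), -1) = Rational(-420, 355741)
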